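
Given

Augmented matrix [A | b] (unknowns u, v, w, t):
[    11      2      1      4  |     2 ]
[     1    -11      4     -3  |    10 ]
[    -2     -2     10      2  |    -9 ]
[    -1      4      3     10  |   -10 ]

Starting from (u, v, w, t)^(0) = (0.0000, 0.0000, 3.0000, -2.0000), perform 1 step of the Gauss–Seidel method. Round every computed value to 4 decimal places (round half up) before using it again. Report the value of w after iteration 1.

Iteration 1:
  u = (2 - (2)·0.0000 - (1)·3.0000 - (4)·-2.0000) / (11) = 0.6364
  v = (10 - (1)·0.6364 - (4)·3.0000 - (-3)·-2.0000) / (-11) = 0.7851
  w = (-9 - (-2)·0.6364 - (-2)·0.7851 - (2)·-2.0000) / (10) = -0.2157
  t = (-10 - (-1)·0.6364 - (4)·0.7851 - (3)·-0.2157) / (10) = -1.1857

-0.2157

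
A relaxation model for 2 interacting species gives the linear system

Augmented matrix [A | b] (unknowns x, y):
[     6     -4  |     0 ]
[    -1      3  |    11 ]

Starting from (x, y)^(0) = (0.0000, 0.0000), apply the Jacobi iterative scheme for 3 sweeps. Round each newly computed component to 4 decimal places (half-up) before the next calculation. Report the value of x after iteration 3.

2.4445

Iteration 1:
  x = (0 - (-4)·0.0000) / (6) = 0.0000
  y = (11 - (-1)·0.0000) / (3) = 3.6667
Iteration 2:
  x = (0 - (-4)·3.6667) / (6) = 2.4445
  y = (11 - (-1)·0.0000) / (3) = 3.6667
Iteration 3:
  x = (0 - (-4)·3.6667) / (6) = 2.4445
  y = (11 - (-1)·2.4445) / (3) = 4.4815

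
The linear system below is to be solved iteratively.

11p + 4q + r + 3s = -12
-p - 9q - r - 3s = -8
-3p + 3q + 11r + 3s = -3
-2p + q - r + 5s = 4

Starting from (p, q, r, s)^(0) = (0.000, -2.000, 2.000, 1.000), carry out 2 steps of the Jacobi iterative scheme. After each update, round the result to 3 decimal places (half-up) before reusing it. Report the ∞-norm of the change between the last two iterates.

Iteration 1:
  p = (-12 - (4)·-2.000 - (1)·2.000 - (3)·1.000) / (11) = -0.818
  q = (-8 - (-1)·0.000 - (-1)·2.000 - (-3)·1.000) / (-9) = 0.333
  r = (-3 - (-3)·0.000 - (3)·-2.000 - (3)·1.000) / (11) = 0.000
  s = (4 - (-2)·0.000 - (1)·-2.000 - (-1)·2.000) / (5) = 1.600
Iteration 2:
  p = (-12 - (4)·0.333 - (1)·0.000 - (3)·1.600) / (11) = -1.648
  q = (-8 - (-1)·-0.818 - (-1)·0.000 - (-3)·1.600) / (-9) = 0.446
  r = (-3 - (-3)·-0.818 - (3)·0.333 - (3)·1.600) / (11) = -1.023
  s = (4 - (-2)·-0.818 - (1)·0.333 - (-1)·0.000) / (5) = 0.406
Change: (-0.830, 0.113, -1.023, -1.194) → max |·| = 1.194

1.194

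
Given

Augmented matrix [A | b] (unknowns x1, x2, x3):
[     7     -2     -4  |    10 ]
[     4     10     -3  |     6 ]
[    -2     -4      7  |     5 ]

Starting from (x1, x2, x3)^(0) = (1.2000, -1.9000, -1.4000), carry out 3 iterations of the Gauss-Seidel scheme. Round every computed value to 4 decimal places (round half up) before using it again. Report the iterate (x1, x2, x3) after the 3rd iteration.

Iteration 1:
  x1 = (10 - (-2)·-1.9000 - (-4)·-1.4000) / (7) = 0.0857
  x2 = (6 - (4)·0.0857 - (-3)·-1.4000) / (10) = 0.1457
  x3 = (5 - (-2)·0.0857 - (-4)·0.1457) / (7) = 0.8220
Iteration 2:
  x1 = (10 - (-2)·0.1457 - (-4)·0.8220) / (7) = 1.9399
  x2 = (6 - (4)·1.9399 - (-3)·0.8220) / (10) = 0.0706
  x3 = (5 - (-2)·1.9399 - (-4)·0.0706) / (7) = 1.3089
Iteration 3:
  x1 = (10 - (-2)·0.0706 - (-4)·1.3089) / (7) = 2.1967
  x2 = (6 - (4)·2.1967 - (-3)·1.3089) / (10) = 0.1140
  x3 = (5 - (-2)·2.1967 - (-4)·0.1140) / (7) = 1.4071

(2.1967, 0.1140, 1.4071)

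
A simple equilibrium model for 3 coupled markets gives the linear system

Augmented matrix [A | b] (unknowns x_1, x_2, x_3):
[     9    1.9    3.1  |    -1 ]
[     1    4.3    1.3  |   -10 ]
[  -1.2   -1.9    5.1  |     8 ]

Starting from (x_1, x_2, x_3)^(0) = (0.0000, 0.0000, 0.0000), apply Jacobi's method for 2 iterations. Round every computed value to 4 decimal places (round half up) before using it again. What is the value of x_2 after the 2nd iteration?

-2.7740

Iteration 1:
  x_1 = (-1 - (1.9)·0.0000 - (3.1)·0.0000) / (9) = -0.1111
  x_2 = (-10 - (1)·0.0000 - (1.3)·0.0000) / (4.3) = -2.3256
  x_3 = (8 - (-1.2)·0.0000 - (-1.9)·0.0000) / (5.1) = 1.5686
Iteration 2:
  x_1 = (-1 - (1.9)·-2.3256 - (3.1)·1.5686) / (9) = -0.1604
  x_2 = (-10 - (1)·-0.1111 - (1.3)·1.5686) / (4.3) = -2.7740
  x_3 = (8 - (-1.2)·-0.1111 - (-1.9)·-2.3256) / (5.1) = 0.6761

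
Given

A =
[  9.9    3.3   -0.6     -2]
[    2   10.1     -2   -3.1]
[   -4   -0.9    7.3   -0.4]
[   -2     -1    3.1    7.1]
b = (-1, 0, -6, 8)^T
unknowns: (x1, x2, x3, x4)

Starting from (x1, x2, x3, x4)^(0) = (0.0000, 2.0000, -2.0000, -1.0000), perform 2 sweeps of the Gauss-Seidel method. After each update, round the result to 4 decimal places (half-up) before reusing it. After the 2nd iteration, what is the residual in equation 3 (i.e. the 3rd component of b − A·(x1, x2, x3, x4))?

0.0192

Iteration 1:
  x1 = (-1 - (3.3)·2.0000 - (-0.6)·-2.0000 - (-2)·-1.0000) / (9.9) = -1.0909
  x2 = (0 - (2)·-1.0909 - (-2)·-2.0000 - (-3.1)·-1.0000) / (10.1) = -0.4870
  x3 = (-6 - (-4)·-1.0909 - (-0.9)·-0.4870 - (-0.4)·-1.0000) / (7.3) = -1.5345
  x4 = (8 - (-2)·-1.0909 - (-1)·-0.4870 - (3.1)·-1.5345) / (7.1) = 1.4209
Iteration 2:
  x1 = (-1 - (3.3)·-0.4870 - (-0.6)·-1.5345 - (-2)·1.4209) / (9.9) = 0.2554
  x2 = (0 - (2)·0.2554 - (-2)·-1.5345 - (-3.1)·1.4209) / (10.1) = 0.0817
  x3 = (-6 - (-4)·0.2554 - (-0.9)·0.0817 - (-0.4)·1.4209) / (7.3) = -0.5940
  x4 = (8 - (-2)·0.2554 - (-1)·0.0817 - (3.1)·-0.5940) / (7.1) = 1.4696
Residual b − A·x = (-1.2153, 2.0318, 0.0192, -0.0003)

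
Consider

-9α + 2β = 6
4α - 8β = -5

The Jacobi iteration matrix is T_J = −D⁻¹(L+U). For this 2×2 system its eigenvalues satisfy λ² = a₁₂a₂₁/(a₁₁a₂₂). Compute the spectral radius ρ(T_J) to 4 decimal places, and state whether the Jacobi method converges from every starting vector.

0.3333

a₁₂a₂₁/(a₁₁a₂₂) = (2)·(4) / ((-9)·(-8)) = 0.111111
ρ = √|0.111111| = √0.111111 = 0.3333
ρ < 1, so Jacobi converges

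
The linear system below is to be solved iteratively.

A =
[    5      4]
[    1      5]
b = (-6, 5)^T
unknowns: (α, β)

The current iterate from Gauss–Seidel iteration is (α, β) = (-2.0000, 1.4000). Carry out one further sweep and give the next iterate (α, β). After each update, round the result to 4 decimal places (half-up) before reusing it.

One sweep:
  α = (-6 - (4)·1.4000) / (5) = -2.3200
  β = (5 - (1)·-2.3200) / (5) = 1.4640

(-2.3200, 1.4640)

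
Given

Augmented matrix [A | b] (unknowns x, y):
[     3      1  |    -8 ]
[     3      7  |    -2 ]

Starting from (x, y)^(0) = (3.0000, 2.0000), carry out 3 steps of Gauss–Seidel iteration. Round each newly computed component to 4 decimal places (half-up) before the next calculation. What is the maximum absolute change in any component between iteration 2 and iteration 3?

0.0408

Iteration 1:
  x = (-8 - (1)·2.0000) / (3) = -3.3333
  y = (-2 - (3)·-3.3333) / (7) = 1.1428
Iteration 2:
  x = (-8 - (1)·1.1428) / (3) = -3.0476
  y = (-2 - (3)·-3.0476) / (7) = 1.0204
Iteration 3:
  x = (-8 - (1)·1.0204) / (3) = -3.0068
  y = (-2 - (3)·-3.0068) / (7) = 1.0029
Change: (0.0408, -0.0175) → max |·| = 0.0408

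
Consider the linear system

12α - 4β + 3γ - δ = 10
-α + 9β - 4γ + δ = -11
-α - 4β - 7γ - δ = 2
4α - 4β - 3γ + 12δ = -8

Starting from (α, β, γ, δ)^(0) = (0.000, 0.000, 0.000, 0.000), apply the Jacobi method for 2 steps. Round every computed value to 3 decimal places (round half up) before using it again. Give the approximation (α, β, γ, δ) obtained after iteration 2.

(0.442, -1.183, 0.389, -1.423)

Iteration 1:
  α = (10 - (-4)·0.000 - (3)·0.000 - (-1)·0.000) / (12) = 0.833
  β = (-11 - (-1)·0.000 - (-4)·0.000 - (1)·0.000) / (9) = -1.222
  γ = (2 - (-1)·0.000 - (-4)·0.000 - (-1)·0.000) / (-7) = -0.286
  δ = (-8 - (4)·0.000 - (-4)·0.000 - (-3)·0.000) / (12) = -0.667
Iteration 2:
  α = (10 - (-4)·-1.222 - (3)·-0.286 - (-1)·-0.667) / (12) = 0.442
  β = (-11 - (-1)·0.833 - (-4)·-0.286 - (1)·-0.667) / (9) = -1.183
  γ = (2 - (-1)·0.833 - (-4)·-1.222 - (-1)·-0.667) / (-7) = 0.389
  δ = (-8 - (4)·0.833 - (-4)·-1.222 - (-3)·-0.286) / (12) = -1.423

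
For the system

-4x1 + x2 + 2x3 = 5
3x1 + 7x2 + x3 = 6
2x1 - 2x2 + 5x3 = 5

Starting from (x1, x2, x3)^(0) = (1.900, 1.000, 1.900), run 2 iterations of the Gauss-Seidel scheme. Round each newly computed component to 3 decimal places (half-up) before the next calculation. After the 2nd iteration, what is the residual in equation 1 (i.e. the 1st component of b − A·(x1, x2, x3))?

-0.821

Iteration 1:
  x1 = (5 - (1)·1.000 - (2)·1.900) / (-4) = -0.050
  x2 = (6 - (3)·-0.050 - (1)·1.900) / (7) = 0.607
  x3 = (5 - (2)·-0.050 - (-2)·0.607) / (5) = 1.263
Iteration 2:
  x1 = (5 - (1)·0.607 - (2)·1.263) / (-4) = -0.467
  x2 = (6 - (3)·-0.467 - (1)·1.263) / (7) = 0.877
  x3 = (5 - (2)·-0.467 - (-2)·0.877) / (5) = 1.538
Residual b − A·x = (-0.821, -0.276, -0.002)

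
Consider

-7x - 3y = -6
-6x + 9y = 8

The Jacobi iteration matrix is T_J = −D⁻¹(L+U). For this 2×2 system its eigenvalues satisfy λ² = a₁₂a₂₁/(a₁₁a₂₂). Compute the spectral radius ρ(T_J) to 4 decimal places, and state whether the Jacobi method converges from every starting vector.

0.5345

a₁₂a₂₁/(a₁₁a₂₂) = (-3)·(-6) / ((-7)·(9)) = -0.285714
ρ = √|-0.285714| = √0.285714 = 0.5345
ρ < 1, so Jacobi converges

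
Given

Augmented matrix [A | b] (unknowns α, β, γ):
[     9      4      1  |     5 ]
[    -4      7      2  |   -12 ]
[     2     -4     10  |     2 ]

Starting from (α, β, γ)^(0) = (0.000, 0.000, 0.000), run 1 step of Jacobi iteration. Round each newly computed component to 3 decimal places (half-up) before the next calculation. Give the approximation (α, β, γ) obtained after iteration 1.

(0.556, -1.714, 0.200)

Iteration 1:
  α = (5 - (4)·0.000 - (1)·0.000) / (9) = 0.556
  β = (-12 - (-4)·0.000 - (2)·0.000) / (7) = -1.714
  γ = (2 - (2)·0.000 - (-4)·0.000) / (10) = 0.200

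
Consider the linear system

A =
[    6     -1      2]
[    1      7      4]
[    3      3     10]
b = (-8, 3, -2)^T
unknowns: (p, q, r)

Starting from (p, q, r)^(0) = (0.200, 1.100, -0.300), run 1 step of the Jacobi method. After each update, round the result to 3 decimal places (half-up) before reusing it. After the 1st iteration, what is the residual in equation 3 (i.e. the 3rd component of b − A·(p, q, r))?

5.337

Iteration 1:
  p = (-8 - (-1)·1.100 - (2)·-0.300) / (6) = -1.050
  q = (3 - (1)·0.200 - (4)·-0.300) / (7) = 0.571
  r = (-2 - (3)·0.200 - (3)·1.100) / (10) = -0.590
Residual b − A·x = (0.051, 2.413, 5.337)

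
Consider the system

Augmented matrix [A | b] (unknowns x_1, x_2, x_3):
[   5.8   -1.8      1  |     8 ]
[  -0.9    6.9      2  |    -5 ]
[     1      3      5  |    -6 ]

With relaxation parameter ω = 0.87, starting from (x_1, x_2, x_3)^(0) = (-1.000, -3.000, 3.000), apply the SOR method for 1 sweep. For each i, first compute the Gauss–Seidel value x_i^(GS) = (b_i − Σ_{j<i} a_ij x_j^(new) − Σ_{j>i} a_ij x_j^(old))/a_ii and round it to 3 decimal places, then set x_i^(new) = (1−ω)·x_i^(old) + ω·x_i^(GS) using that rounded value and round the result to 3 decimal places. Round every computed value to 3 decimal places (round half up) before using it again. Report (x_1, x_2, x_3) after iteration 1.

Iteration 1:
  x_1: GS value = (8 - (-1.8)·-3.000 - (1)·3.000) / (5.8) = -0.069;  x_1 ← (1−ω)·-1.000 + ω·-0.069 = -0.190
  x_2: GS value = (-5 - (-0.9)·-0.190 - (2)·3.000) / (6.9) = -1.619;  x_2 ← (1−ω)·-3.000 + ω·-1.619 = -1.799
  x_3: GS value = (-6 - (1)·-0.190 - (3)·-1.799) / (5) = -0.083;  x_3 ← (1−ω)·3.000 + ω·-0.083 = 0.318

(-0.190, -1.799, 0.318)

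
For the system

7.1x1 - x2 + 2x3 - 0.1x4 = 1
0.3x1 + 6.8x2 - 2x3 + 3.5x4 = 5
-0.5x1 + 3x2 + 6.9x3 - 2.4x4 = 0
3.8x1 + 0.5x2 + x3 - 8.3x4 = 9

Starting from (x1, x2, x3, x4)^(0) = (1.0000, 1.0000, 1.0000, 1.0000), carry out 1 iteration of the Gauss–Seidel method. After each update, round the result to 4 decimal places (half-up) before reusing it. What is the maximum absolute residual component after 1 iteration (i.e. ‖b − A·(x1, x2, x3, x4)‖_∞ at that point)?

Iteration 1:
  x1 = (1 - (-1)·1.0000 - (2)·1.0000 - (-0.1)·1.0000) / (7.1) = 0.0141
  x2 = (5 - (0.3)·0.0141 - (-2)·1.0000 - (3.5)·1.0000) / (6.8) = 0.5141
  x3 = (0 - (-0.5)·0.0141 - (3)·0.5141 - (-2.4)·1.0000) / (6.9) = 0.1253
  x4 = (9 - (3.8)·0.0141 - (0.5)·0.5141 - (1)·0.1253) / (-8.3) = -1.0318
Residual b − A·x = (1.0602, 5.3618, -4.8761, 0.0001); ∞-norm = 5.3618

5.3618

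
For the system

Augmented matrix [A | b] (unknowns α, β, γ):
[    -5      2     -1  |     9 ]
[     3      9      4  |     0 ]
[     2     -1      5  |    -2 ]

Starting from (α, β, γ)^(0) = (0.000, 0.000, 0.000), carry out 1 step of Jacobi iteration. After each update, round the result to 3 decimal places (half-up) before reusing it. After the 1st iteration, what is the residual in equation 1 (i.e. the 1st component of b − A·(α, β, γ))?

Iteration 1:
  α = (9 - (2)·0.000 - (-1)·0.000) / (-5) = -1.800
  β = (0 - (3)·0.000 - (4)·0.000) / (9) = 0.000
  γ = (-2 - (2)·0.000 - (-1)·0.000) / (5) = -0.400
Residual b − A·x = (-0.400, 7.000, 3.600)

-0.400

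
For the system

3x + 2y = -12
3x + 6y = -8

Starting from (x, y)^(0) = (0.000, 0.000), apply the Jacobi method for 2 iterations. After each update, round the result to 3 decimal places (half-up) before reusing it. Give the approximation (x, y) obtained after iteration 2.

Iteration 1:
  x = (-12 - (2)·0.000) / (3) = -4.000
  y = (-8 - (3)·0.000) / (6) = -1.333
Iteration 2:
  x = (-12 - (2)·-1.333) / (3) = -3.111
  y = (-8 - (3)·-4.000) / (6) = 0.667

(-3.111, 0.667)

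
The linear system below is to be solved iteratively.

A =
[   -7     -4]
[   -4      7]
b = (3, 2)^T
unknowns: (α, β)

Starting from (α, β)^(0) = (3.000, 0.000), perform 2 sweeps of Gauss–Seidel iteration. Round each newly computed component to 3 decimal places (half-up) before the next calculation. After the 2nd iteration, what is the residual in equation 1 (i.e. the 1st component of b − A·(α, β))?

Iteration 1:
  α = (3 - (-4)·0.000) / (-7) = -0.429
  β = (2 - (-4)·-0.429) / (7) = 0.041
Iteration 2:
  α = (3 - (-4)·0.041) / (-7) = -0.452
  β = (2 - (-4)·-0.452) / (7) = 0.027
Residual b − A·x = (-0.056, 0.003)

-0.056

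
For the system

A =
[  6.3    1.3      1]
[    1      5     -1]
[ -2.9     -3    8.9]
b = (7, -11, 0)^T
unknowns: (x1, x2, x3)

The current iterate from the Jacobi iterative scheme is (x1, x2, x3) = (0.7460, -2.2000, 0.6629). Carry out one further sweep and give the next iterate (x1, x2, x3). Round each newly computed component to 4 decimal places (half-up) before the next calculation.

(1.4599, -2.2166, -0.4985)

One sweep:
  x1 = (7 - (1.3)·-2.2000 - (1)·0.6629) / (6.3) = 1.4599
  x2 = (-11 - (1)·0.7460 - (-1)·0.6629) / (5) = -2.2166
  x3 = (0 - (-2.9)·0.7460 - (-3)·-2.2000) / (8.9) = -0.4985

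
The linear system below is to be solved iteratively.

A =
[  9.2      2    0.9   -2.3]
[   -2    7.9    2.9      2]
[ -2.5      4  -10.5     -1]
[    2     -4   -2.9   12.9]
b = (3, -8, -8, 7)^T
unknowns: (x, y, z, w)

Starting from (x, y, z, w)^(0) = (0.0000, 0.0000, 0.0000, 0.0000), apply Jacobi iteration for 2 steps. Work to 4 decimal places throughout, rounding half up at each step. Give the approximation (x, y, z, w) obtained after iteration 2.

(0.6074, -1.3472, 0.2468, 0.3493)

Iteration 1:
  x = (3 - (2)·0.0000 - (0.9)·0.0000 - (-2.3)·0.0000) / (9.2) = 0.3261
  y = (-8 - (-2)·0.0000 - (2.9)·0.0000 - (2)·0.0000) / (7.9) = -1.0127
  z = (-8 - (-2.5)·0.0000 - (4)·0.0000 - (-1)·0.0000) / (-10.5) = 0.7619
  w = (7 - (2)·0.0000 - (-4)·0.0000 - (-2.9)·0.0000) / (12.9) = 0.5426
Iteration 2:
  x = (3 - (2)·-1.0127 - (0.9)·0.7619 - (-2.3)·0.5426) / (9.2) = 0.6074
  y = (-8 - (-2)·0.3261 - (2.9)·0.7619 - (2)·0.5426) / (7.9) = -1.3472
  z = (-8 - (-2.5)·0.3261 - (4)·-1.0127 - (-1)·0.5426) / (-10.5) = 0.2468
  w = (7 - (2)·0.3261 - (-4)·-1.0127 - (-2.9)·0.7619) / (12.9) = 0.3493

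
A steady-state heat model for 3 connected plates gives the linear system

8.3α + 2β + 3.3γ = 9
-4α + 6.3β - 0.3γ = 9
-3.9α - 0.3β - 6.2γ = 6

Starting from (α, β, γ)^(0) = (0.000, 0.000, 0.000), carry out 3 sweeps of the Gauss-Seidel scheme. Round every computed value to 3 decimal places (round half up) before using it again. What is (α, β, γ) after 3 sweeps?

(1.310, 2.171, -1.897)

Iteration 1:
  α = (9 - (2)·0.000 - (3.3)·0.000) / (8.3) = 1.084
  β = (9 - (-4)·1.084 - (-0.3)·0.000) / (6.3) = 2.117
  γ = (6 - (-3.9)·1.084 - (-0.3)·2.117) / (-6.2) = -1.752
Iteration 2:
  α = (9 - (2)·2.117 - (3.3)·-1.752) / (8.3) = 1.271
  β = (9 - (-4)·1.271 - (-0.3)·-1.752) / (6.3) = 2.152
  γ = (6 - (-3.9)·1.271 - (-0.3)·2.152) / (-6.2) = -1.871
Iteration 3:
  α = (9 - (2)·2.152 - (3.3)·-1.871) / (8.3) = 1.310
  β = (9 - (-4)·1.310 - (-0.3)·-1.871) / (6.3) = 2.171
  γ = (6 - (-3.9)·1.310 - (-0.3)·2.171) / (-6.2) = -1.897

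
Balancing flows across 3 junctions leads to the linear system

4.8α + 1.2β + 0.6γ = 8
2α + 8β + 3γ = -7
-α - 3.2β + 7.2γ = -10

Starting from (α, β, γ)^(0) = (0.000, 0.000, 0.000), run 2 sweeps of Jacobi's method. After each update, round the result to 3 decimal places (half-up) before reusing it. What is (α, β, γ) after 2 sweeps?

Iteration 1:
  α = (8 - (1.2)·0.000 - (0.6)·0.000) / (4.8) = 1.667
  β = (-7 - (2)·0.000 - (3)·0.000) / (8) = -0.875
  γ = (-10 - (-1)·0.000 - (-3.2)·0.000) / (7.2) = -1.389
Iteration 2:
  α = (8 - (1.2)·-0.875 - (0.6)·-1.389) / (4.8) = 2.059
  β = (-7 - (2)·1.667 - (3)·-1.389) / (8) = -0.771
  γ = (-10 - (-1)·1.667 - (-3.2)·-0.875) / (7.2) = -1.546

(2.059, -0.771, -1.546)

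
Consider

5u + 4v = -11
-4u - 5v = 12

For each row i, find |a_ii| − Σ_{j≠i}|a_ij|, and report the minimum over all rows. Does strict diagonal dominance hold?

row 1: |5| − (4) = 1
row 2: |-5| − (4) = 1
minimum over rows = 1 → strictly diagonally dominant (convergence guaranteed)

1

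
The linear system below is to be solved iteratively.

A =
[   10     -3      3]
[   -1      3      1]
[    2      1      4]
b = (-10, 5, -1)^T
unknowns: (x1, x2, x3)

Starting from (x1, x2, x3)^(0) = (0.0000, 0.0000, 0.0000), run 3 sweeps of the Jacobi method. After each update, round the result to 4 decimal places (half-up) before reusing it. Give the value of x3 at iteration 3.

Iteration 1:
  x1 = (-10 - (-3)·0.0000 - (3)·0.0000) / (10) = -1.0000
  x2 = (5 - (-1)·0.0000 - (1)·0.0000) / (3) = 1.6667
  x3 = (-1 - (2)·0.0000 - (1)·0.0000) / (4) = -0.2500
Iteration 2:
  x1 = (-10 - (-3)·1.6667 - (3)·-0.2500) / (10) = -0.4250
  x2 = (5 - (-1)·-1.0000 - (1)·-0.2500) / (3) = 1.4167
  x3 = (-1 - (2)·-1.0000 - (1)·1.6667) / (4) = -0.1667
Iteration 3:
  x1 = (-10 - (-3)·1.4167 - (3)·-0.1667) / (10) = -0.5250
  x2 = (5 - (-1)·-0.4250 - (1)·-0.1667) / (3) = 1.5806
  x3 = (-1 - (2)·-0.4250 - (1)·1.4167) / (4) = -0.3917

-0.3917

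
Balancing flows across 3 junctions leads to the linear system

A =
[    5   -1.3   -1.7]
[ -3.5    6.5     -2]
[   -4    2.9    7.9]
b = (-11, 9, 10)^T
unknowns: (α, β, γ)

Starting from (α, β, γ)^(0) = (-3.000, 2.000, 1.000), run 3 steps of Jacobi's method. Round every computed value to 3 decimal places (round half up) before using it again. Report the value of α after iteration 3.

Iteration 1:
  α = (-11 - (-1.3)·2.000 - (-1.7)·1.000) / (5) = -1.340
  β = (9 - (-3.5)·-3.000 - (-2)·1.000) / (6.5) = 0.077
  γ = (10 - (-4)·-3.000 - (2.9)·2.000) / (7.9) = -0.987
Iteration 2:
  α = (-11 - (-1.3)·0.077 - (-1.7)·-0.987) / (5) = -2.516
  β = (9 - (-3.5)·-1.340 - (-2)·-0.987) / (6.5) = 0.359
  γ = (10 - (-4)·-1.340 - (2.9)·0.077) / (7.9) = 0.559
Iteration 3:
  α = (-11 - (-1.3)·0.359 - (-1.7)·0.559) / (5) = -1.917
  β = (9 - (-3.5)·-2.516 - (-2)·0.559) / (6.5) = 0.202
  γ = (10 - (-4)·-2.516 - (2.9)·0.359) / (7.9) = -0.140

-1.917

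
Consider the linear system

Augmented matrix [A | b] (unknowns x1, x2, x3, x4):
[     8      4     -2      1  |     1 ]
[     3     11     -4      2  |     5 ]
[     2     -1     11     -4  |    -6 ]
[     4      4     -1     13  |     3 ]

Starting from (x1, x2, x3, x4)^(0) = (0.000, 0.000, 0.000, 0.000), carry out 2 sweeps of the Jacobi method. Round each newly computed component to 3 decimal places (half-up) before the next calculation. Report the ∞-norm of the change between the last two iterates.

0.393

Iteration 1:
  x1 = (1 - (4)·0.000 - (-2)·0.000 - (1)·0.000) / (8) = 0.125
  x2 = (5 - (3)·0.000 - (-4)·0.000 - (2)·0.000) / (11) = 0.455
  x3 = (-6 - (2)·0.000 - (-1)·0.000 - (-4)·0.000) / (11) = -0.545
  x4 = (3 - (4)·0.000 - (4)·0.000 - (-1)·0.000) / (13) = 0.231
Iteration 2:
  x1 = (1 - (4)·0.455 - (-2)·-0.545 - (1)·0.231) / (8) = -0.268
  x2 = (5 - (3)·0.125 - (-4)·-0.545 - (2)·0.231) / (11) = 0.180
  x3 = (-6 - (2)·0.125 - (-1)·0.455 - (-4)·0.231) / (11) = -0.443
  x4 = (3 - (4)·0.125 - (4)·0.455 - (-1)·-0.545) / (13) = 0.010
Change: (-0.393, -0.275, 0.102, -0.221) → max |·| = 0.393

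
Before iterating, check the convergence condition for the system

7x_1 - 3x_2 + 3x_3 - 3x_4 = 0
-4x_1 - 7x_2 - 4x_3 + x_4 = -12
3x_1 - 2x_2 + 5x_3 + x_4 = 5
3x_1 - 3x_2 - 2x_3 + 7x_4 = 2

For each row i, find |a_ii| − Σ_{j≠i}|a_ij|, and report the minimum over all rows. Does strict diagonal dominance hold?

row 1: |7| − (3+3+3) = -2
row 2: |-7| − (4+4+1) = -2
row 3: |5| − (3+2+1) = -1
row 4: |7| − (3+3+2) = -1
minimum over rows = -2 → not strictly diagonally dominant

-2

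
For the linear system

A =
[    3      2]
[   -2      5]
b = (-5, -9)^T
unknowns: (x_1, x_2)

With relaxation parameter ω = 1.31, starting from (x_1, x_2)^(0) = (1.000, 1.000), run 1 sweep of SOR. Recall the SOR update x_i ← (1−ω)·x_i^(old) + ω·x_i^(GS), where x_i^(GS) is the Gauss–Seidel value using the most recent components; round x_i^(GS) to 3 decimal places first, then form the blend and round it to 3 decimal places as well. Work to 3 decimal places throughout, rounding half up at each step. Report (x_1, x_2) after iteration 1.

Iteration 1:
  x_1: GS value = (-5 - (2)·1.000) / (3) = -2.333;  x_1 ← (1−ω)·1.000 + ω·-2.333 = -3.366
  x_2: GS value = (-9 - (-2)·-3.366) / (5) = -3.146;  x_2 ← (1−ω)·1.000 + ω·-3.146 = -4.431

(-3.366, -4.431)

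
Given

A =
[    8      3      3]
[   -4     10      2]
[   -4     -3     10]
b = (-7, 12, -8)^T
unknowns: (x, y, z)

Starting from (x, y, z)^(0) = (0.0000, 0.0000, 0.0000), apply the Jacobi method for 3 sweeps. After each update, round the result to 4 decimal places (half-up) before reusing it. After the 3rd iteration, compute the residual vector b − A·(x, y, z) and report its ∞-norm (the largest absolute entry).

0.5370

Iteration 1:
  x = (-7 - (3)·0.0000 - (3)·0.0000) / (8) = -0.8750
  y = (12 - (-4)·0.0000 - (2)·0.0000) / (10) = 1.2000
  z = (-8 - (-4)·0.0000 - (-3)·0.0000) / (10) = -0.8000
Iteration 2:
  x = (-7 - (3)·1.2000 - (3)·-0.8000) / (8) = -1.0250
  y = (12 - (-4)·-0.8750 - (2)·-0.8000) / (10) = 1.0100
  z = (-8 - (-4)·-0.8750 - (-3)·1.2000) / (10) = -0.7900
Iteration 3:
  x = (-7 - (3)·1.0100 - (3)·-0.7900) / (8) = -0.9575
  y = (12 - (-4)·-1.0250 - (2)·-0.7900) / (10) = 0.9480
  z = (-8 - (-4)·-1.0250 - (-3)·1.0100) / (10) = -0.9070
Residual b − A·x = (0.5370, 0.5040, 0.0840); ∞-norm = 0.5370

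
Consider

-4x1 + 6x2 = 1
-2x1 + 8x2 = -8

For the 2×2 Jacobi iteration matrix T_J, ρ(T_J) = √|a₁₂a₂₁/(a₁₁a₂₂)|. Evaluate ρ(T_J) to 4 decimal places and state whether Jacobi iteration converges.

0.6124

a₁₂a₂₁/(a₁₁a₂₂) = (6)·(-2) / ((-4)·(8)) = 0.375000
ρ = √|0.375000| = √0.375000 = 0.6124
ρ < 1, so Jacobi converges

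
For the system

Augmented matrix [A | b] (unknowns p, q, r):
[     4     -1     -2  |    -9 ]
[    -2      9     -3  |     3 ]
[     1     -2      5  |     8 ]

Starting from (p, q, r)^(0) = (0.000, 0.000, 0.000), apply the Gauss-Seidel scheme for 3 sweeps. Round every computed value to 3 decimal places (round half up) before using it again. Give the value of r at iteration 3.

Iteration 1:
  p = (-9 - (-1)·0.000 - (-2)·0.000) / (4) = -2.250
  q = (3 - (-2)·-2.250 - (-3)·0.000) / (9) = -0.167
  r = (8 - (1)·-2.250 - (-2)·-0.167) / (5) = 1.983
Iteration 2:
  p = (-9 - (-1)·-0.167 - (-2)·1.983) / (4) = -1.300
  q = (3 - (-2)·-1.300 - (-3)·1.983) / (9) = 0.705
  r = (8 - (1)·-1.300 - (-2)·0.705) / (5) = 2.142
Iteration 3:
  p = (-9 - (-1)·0.705 - (-2)·2.142) / (4) = -1.003
  q = (3 - (-2)·-1.003 - (-3)·2.142) / (9) = 0.824
  r = (8 - (1)·-1.003 - (-2)·0.824) / (5) = 2.130

2.130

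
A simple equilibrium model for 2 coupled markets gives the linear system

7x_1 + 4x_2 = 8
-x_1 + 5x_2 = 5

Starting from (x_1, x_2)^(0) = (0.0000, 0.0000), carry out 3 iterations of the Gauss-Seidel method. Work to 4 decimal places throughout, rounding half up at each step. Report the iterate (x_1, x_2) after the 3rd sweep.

(0.5210, 1.1042)

Iteration 1:
  x_1 = (8 - (4)·0.0000) / (7) = 1.1429
  x_2 = (5 - (-1)·1.1429) / (5) = 1.2286
Iteration 2:
  x_1 = (8 - (4)·1.2286) / (7) = 0.4408
  x_2 = (5 - (-1)·0.4408) / (5) = 1.0882
Iteration 3:
  x_1 = (8 - (4)·1.0882) / (7) = 0.5210
  x_2 = (5 - (-1)·0.5210) / (5) = 1.1042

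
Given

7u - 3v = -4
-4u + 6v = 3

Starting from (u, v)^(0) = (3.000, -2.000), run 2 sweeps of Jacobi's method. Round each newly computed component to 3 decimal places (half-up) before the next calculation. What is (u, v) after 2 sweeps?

(0.500, -0.453)

Iteration 1:
  u = (-4 - (-3)·-2.000) / (7) = -1.429
  v = (3 - (-4)·3.000) / (6) = 2.500
Iteration 2:
  u = (-4 - (-3)·2.500) / (7) = 0.500
  v = (3 - (-4)·-1.429) / (6) = -0.453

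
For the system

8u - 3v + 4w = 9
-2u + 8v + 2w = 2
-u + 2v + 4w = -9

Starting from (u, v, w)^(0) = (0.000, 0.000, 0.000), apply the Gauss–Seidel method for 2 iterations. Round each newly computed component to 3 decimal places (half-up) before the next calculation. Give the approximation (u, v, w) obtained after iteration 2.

(2.441, 1.419, -2.349)

Iteration 1:
  u = (9 - (-3)·0.000 - (4)·0.000) / (8) = 1.125
  v = (2 - (-2)·1.125 - (2)·0.000) / (8) = 0.531
  w = (-9 - (-1)·1.125 - (2)·0.531) / (4) = -2.234
Iteration 2:
  u = (9 - (-3)·0.531 - (4)·-2.234) / (8) = 2.441
  v = (2 - (-2)·2.441 - (2)·-2.234) / (8) = 1.419
  w = (-9 - (-1)·2.441 - (2)·1.419) / (4) = -2.349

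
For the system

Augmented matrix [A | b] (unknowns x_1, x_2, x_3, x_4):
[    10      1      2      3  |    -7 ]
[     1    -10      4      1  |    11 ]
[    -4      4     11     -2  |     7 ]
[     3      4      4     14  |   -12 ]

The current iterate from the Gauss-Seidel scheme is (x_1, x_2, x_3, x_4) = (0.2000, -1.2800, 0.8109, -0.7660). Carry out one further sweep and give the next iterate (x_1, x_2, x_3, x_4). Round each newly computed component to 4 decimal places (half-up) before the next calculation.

(-0.5044, -0.9027, 0.6419, -0.6745)

One sweep:
  x_1 = (-7 - (1)·-1.2800 - (2)·0.8109 - (3)·-0.7660) / (10) = -0.5044
  x_2 = (11 - (1)·-0.5044 - (4)·0.8109 - (1)·-0.7660) / (-10) = -0.9027
  x_3 = (7 - (-4)·-0.5044 - (4)·-0.9027 - (-2)·-0.7660) / (11) = 0.6419
  x_4 = (-12 - (3)·-0.5044 - (4)·-0.9027 - (4)·0.6419) / (14) = -0.6745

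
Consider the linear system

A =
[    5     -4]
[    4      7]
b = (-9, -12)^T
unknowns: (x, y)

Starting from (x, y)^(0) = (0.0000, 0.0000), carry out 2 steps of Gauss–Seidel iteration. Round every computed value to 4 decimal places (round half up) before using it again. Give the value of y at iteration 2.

Iteration 1:
  x = (-9 - (-4)·0.0000) / (5) = -1.8000
  y = (-12 - (4)·-1.8000) / (7) = -0.6857
Iteration 2:
  x = (-9 - (-4)·-0.6857) / (5) = -2.3486
  y = (-12 - (4)·-2.3486) / (7) = -0.3722

-0.3722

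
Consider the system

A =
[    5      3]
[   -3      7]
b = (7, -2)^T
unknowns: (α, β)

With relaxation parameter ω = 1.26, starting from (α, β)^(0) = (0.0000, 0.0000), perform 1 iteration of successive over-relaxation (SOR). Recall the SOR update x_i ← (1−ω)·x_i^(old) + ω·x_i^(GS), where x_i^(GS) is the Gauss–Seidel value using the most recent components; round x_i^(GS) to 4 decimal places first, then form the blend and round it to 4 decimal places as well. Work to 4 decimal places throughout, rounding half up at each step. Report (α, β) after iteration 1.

Iteration 1:
  α: GS value = (7 - (3)·0.0000) / (5) = 1.4000;  α ← (1−ω)·0.0000 + ω·1.4000 = 1.7640
  β: GS value = (-2 - (-3)·1.7640) / (7) = 0.4703;  β ← (1−ω)·0.0000 + ω·0.4703 = 0.5926

(1.7640, 0.5926)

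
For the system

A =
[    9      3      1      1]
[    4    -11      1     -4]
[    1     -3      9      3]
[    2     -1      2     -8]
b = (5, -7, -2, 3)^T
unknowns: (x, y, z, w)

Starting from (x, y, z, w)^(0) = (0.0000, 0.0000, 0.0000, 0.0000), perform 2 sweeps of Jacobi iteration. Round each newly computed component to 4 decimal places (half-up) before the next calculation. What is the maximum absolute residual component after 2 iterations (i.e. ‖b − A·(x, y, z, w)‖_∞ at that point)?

Iteration 1:
  x = (5 - (3)·0.0000 - (1)·0.0000 - (1)·0.0000) / (9) = 0.5556
  y = (-7 - (4)·0.0000 - (1)·0.0000 - (-4)·0.0000) / (-11) = 0.6364
  z = (-2 - (1)·0.0000 - (-3)·0.0000 - (3)·0.0000) / (9) = -0.2222
  w = (3 - (2)·0.0000 - (-1)·0.0000 - (2)·0.0000) / (-8) = -0.3750
Iteration 2:
  x = (5 - (3)·0.6364 - (1)·-0.2222 - (1)·-0.3750) / (9) = 0.4098
  y = (-7 - (4)·0.5556 - (1)·-0.2222 - (-4)·-0.3750) / (-11) = 0.9546
  z = (-2 - (1)·0.5556 - (-3)·0.6364 - (3)·-0.3750) / (9) = 0.0532
  w = (3 - (2)·0.5556 - (-1)·0.6364 - (2)·-0.2222) / (-8) = -0.3712
Residual b − A·x = (-1.2340, 0.3234, 1.0888, 0.0590); ∞-norm = 1.2340

1.2340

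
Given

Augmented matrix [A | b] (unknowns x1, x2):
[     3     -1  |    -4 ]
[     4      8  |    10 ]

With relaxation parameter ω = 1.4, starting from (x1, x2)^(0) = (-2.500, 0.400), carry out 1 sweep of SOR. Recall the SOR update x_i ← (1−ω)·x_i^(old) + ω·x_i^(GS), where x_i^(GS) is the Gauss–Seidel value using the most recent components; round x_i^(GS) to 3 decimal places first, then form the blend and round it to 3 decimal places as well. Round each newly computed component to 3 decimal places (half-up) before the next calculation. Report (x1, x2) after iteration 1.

(-0.680, 2.066)

Iteration 1:
  x1: GS value = (-4 - (-1)·0.400) / (3) = -1.200;  x1 ← (1−ω)·-2.500 + ω·-1.200 = -0.680
  x2: GS value = (10 - (4)·-0.680) / (8) = 1.590;  x2 ← (1−ω)·0.400 + ω·1.590 = 2.066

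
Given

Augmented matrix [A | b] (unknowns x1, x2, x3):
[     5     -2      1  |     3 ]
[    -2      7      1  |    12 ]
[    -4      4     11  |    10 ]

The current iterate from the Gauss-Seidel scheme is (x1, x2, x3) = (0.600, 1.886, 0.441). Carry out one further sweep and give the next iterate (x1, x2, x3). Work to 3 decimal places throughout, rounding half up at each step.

(1.266, 2.013, 0.637)

One sweep:
  x1 = (3 - (-2)·1.886 - (1)·0.441) / (5) = 1.266
  x2 = (12 - (-2)·1.266 - (1)·0.441) / (7) = 2.013
  x3 = (10 - (-4)·1.266 - (4)·2.013) / (11) = 0.637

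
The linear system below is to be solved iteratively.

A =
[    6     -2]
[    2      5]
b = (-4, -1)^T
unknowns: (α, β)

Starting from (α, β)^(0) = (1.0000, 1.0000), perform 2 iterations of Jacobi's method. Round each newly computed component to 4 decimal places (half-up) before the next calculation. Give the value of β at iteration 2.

Iteration 1:
  α = (-4 - (-2)·1.0000) / (6) = -0.3333
  β = (-1 - (2)·1.0000) / (5) = -0.6000
Iteration 2:
  α = (-4 - (-2)·-0.6000) / (6) = -0.8667
  β = (-1 - (2)·-0.3333) / (5) = -0.0667

-0.0667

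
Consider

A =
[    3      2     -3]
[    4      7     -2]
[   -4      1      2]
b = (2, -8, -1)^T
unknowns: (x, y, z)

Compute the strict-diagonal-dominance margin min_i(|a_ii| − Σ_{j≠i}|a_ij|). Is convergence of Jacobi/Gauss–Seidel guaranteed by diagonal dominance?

-3

row 1: |3| − (2+3) = -2
row 2: |7| − (4+2) = 1
row 3: |2| − (4+1) = -3
minimum over rows = -3 → not strictly diagonally dominant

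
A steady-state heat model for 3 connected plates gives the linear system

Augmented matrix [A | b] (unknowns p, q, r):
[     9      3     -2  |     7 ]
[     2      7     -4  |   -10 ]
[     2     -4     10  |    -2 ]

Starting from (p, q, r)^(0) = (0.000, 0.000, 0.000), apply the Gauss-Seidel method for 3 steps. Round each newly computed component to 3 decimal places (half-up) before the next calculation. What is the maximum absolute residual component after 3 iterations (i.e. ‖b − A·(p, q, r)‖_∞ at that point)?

0.494

Iteration 1:
  p = (7 - (3)·0.000 - (-2)·0.000) / (9) = 0.778
  q = (-10 - (2)·0.778 - (-4)·0.000) / (7) = -1.651
  r = (-2 - (2)·0.778 - (-4)·-1.651) / (10) = -1.016
Iteration 2:
  p = (7 - (3)·-1.651 - (-2)·-1.016) / (9) = 1.102
  q = (-10 - (2)·1.102 - (-4)·-1.016) / (7) = -2.324
  r = (-2 - (2)·1.102 - (-4)·-2.324) / (10) = -1.350
Iteration 3:
  p = (7 - (3)·-2.324 - (-2)·-1.350) / (9) = 1.252
  q = (-10 - (2)·1.252 - (-4)·-1.350) / (7) = -2.558
  r = (-2 - (2)·1.252 - (-4)·-2.558) / (10) = -1.474
Residual b − A·x = (0.458, -0.494, 0.004); ∞-norm = 0.494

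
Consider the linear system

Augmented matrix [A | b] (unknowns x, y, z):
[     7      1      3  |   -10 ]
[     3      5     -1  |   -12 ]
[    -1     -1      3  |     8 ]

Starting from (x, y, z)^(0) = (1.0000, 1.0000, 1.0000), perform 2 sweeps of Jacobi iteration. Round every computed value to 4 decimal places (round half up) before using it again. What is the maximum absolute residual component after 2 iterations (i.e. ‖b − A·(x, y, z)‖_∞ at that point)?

4.5329

Iteration 1:
  x = (-10 - (1)·1.0000 - (3)·1.0000) / (7) = -2.0000
  y = (-12 - (3)·1.0000 - (-1)·1.0000) / (5) = -2.8000
  z = (8 - (-1)·1.0000 - (-1)·1.0000) / (3) = 3.3333
Iteration 2:
  x = (-10 - (1)·-2.8000 - (3)·3.3333) / (7) = -2.4571
  y = (-12 - (3)·-2.0000 - (-1)·3.3333) / (5) = -0.5333
  z = (8 - (-1)·-2.0000 - (-1)·-2.8000) / (3) = 1.0667
Residual b − A·x = (4.5329, -0.8955, 1.8095); ∞-norm = 4.5329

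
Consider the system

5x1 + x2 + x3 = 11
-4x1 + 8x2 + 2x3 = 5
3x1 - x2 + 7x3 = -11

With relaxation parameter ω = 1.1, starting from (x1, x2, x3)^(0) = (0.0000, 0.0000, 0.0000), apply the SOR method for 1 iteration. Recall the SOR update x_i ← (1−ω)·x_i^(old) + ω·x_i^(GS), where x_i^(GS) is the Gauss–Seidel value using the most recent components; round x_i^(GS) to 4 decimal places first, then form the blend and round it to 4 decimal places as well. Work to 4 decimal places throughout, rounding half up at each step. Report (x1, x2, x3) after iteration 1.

(2.4200, 2.0185, -2.5522)

Iteration 1:
  x1: GS value = (11 - (1)·0.0000 - (1)·0.0000) / (5) = 2.2000;  x1 ← (1−ω)·0.0000 + ω·2.2000 = 2.4200
  x2: GS value = (5 - (-4)·2.4200 - (2)·0.0000) / (8) = 1.8350;  x2 ← (1−ω)·0.0000 + ω·1.8350 = 2.0185
  x3: GS value = (-11 - (3)·2.4200 - (-1)·2.0185) / (7) = -2.3202;  x3 ← (1−ω)·0.0000 + ω·-2.3202 = -2.5522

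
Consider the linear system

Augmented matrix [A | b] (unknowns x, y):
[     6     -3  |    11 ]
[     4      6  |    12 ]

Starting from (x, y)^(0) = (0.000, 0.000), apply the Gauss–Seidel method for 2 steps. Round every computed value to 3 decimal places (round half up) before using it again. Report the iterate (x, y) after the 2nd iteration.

Iteration 1:
  x = (11 - (-3)·0.000) / (6) = 1.833
  y = (12 - (4)·1.833) / (6) = 0.778
Iteration 2:
  x = (11 - (-3)·0.778) / (6) = 2.222
  y = (12 - (4)·2.222) / (6) = 0.519

(2.222, 0.519)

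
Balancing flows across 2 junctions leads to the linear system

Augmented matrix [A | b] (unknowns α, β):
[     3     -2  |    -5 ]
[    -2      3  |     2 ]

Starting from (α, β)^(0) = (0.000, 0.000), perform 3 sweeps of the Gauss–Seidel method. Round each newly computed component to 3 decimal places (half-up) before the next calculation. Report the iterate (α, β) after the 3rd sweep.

(-2.095, -0.730)

Iteration 1:
  α = (-5 - (-2)·0.000) / (3) = -1.667
  β = (2 - (-2)·-1.667) / (3) = -0.445
Iteration 2:
  α = (-5 - (-2)·-0.445) / (3) = -1.963
  β = (2 - (-2)·-1.963) / (3) = -0.642
Iteration 3:
  α = (-5 - (-2)·-0.642) / (3) = -2.095
  β = (2 - (-2)·-2.095) / (3) = -0.730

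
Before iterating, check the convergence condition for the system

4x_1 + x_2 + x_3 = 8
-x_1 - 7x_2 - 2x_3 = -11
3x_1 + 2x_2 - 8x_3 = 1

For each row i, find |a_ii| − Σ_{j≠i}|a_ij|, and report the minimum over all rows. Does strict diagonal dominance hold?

2

row 1: |4| − (1+1) = 2
row 2: |-7| − (1+2) = 4
row 3: |-8| − (3+2) = 3
minimum over rows = 2 → strictly diagonally dominant (convergence guaranteed)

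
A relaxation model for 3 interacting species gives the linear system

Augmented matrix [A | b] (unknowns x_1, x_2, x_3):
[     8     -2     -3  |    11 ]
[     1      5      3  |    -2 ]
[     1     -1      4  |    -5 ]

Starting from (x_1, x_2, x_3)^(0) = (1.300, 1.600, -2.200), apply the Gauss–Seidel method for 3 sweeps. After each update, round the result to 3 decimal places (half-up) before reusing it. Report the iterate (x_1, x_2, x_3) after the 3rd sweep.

Iteration 1:
  x_1 = (11 - (-2)·1.600 - (-3)·-2.200) / (8) = 0.950
  x_2 = (-2 - (1)·0.950 - (3)·-2.200) / (5) = 0.730
  x_3 = (-5 - (1)·0.950 - (-1)·0.730) / (4) = -1.305
Iteration 2:
  x_1 = (11 - (-2)·0.730 - (-3)·-1.305) / (8) = 1.068
  x_2 = (-2 - (1)·1.068 - (3)·-1.305) / (5) = 0.169
  x_3 = (-5 - (1)·1.068 - (-1)·0.169) / (4) = -1.475
Iteration 3:
  x_1 = (11 - (-2)·0.169 - (-3)·-1.475) / (8) = 0.864
  x_2 = (-2 - (1)·0.864 - (3)·-1.475) / (5) = 0.312
  x_3 = (-5 - (1)·0.864 - (-1)·0.312) / (4) = -1.388

(0.864, 0.312, -1.388)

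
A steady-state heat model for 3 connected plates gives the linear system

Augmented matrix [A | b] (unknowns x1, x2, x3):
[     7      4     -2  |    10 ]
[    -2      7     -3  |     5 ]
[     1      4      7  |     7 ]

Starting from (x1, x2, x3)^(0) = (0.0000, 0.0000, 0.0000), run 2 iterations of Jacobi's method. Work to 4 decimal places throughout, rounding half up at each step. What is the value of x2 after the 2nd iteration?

Iteration 1:
  x1 = (10 - (4)·0.0000 - (-2)·0.0000) / (7) = 1.4286
  x2 = (5 - (-2)·0.0000 - (-3)·0.0000) / (7) = 0.7143
  x3 = (7 - (1)·0.0000 - (4)·0.0000) / (7) = 1.0000
Iteration 2:
  x1 = (10 - (4)·0.7143 - (-2)·1.0000) / (7) = 1.3061
  x2 = (5 - (-2)·1.4286 - (-3)·1.0000) / (7) = 1.5510
  x3 = (7 - (1)·1.4286 - (4)·0.7143) / (7) = 0.3877

1.5510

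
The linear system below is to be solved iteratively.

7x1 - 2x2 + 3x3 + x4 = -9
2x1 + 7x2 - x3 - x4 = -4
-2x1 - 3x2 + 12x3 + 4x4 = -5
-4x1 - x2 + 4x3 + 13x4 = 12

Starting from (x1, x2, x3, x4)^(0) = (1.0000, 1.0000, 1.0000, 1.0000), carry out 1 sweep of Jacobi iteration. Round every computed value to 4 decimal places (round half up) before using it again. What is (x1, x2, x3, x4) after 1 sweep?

(-1.5714, -0.5714, -0.3333, 1.0000)

Iteration 1:
  x1 = (-9 - (-2)·1.0000 - (3)·1.0000 - (1)·1.0000) / (7) = -1.5714
  x2 = (-4 - (2)·1.0000 - (-1)·1.0000 - (-1)·1.0000) / (7) = -0.5714
  x3 = (-5 - (-2)·1.0000 - (-3)·1.0000 - (4)·1.0000) / (12) = -0.3333
  x4 = (12 - (-4)·1.0000 - (-1)·1.0000 - (4)·1.0000) / (13) = 1.0000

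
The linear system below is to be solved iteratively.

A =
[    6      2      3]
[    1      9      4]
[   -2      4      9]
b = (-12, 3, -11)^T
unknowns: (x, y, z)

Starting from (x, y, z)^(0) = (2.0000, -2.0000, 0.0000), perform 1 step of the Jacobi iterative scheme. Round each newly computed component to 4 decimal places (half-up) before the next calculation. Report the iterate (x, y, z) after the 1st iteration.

Iteration 1:
  x = (-12 - (2)·-2.0000 - (3)·0.0000) / (6) = -1.3333
  y = (3 - (1)·2.0000 - (4)·0.0000) / (9) = 0.1111
  z = (-11 - (-2)·2.0000 - (4)·-2.0000) / (9) = 0.1111

(-1.3333, 0.1111, 0.1111)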